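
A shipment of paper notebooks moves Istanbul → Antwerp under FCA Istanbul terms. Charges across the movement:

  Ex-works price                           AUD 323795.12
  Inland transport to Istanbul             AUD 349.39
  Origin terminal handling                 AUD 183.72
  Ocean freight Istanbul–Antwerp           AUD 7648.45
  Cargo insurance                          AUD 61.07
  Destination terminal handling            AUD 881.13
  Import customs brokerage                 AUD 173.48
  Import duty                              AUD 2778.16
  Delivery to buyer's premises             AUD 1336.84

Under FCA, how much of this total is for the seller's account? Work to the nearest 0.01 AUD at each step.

FCA: the seller delivers export-cleared goods to the carrier; the buyer bears costs from that point.
Seller's account: goods 323795.12 + inland to port 349.39 = 324144.51
Buyer's account: origin terminal 183.72 + freight 7648.45 + insurance 61.07 + destination terminal 881.13 + brokerage 173.48 + duty 2778.16 + delivery 1336.84 = 13062.85

Seller's account: AUD 324144.51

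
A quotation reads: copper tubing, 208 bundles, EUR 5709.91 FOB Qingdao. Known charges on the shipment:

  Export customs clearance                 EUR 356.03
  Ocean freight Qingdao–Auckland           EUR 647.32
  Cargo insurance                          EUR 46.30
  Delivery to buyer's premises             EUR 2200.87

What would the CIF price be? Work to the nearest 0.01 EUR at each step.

CIF price: EUR 6403.53

Not relevant to the conversion: export clearance — on the seller under both FOB and CIF; already in the FOB price and stays in the CIF price. delivery — on the buyer under both terms; not part of either seller's price.
From FOB to CIF, the seller additionally bears: freight, insurance.
CIF price = 5709.91 + 647.32 + 46.30 = 6403.53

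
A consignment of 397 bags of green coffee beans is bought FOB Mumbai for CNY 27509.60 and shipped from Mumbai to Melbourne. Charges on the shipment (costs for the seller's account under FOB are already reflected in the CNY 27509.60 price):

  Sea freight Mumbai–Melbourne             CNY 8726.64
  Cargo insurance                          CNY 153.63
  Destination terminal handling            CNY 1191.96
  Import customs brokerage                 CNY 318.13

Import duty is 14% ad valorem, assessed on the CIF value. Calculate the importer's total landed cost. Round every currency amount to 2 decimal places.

Total landed cost: CNY 42994.54

FOB: the seller bears costs until goods are on board at the origin port; the buyer bears freight, insurance and all costs thereafter.
CIF value = FOB price + freight + insurance = 27509.60 + 8726.64 + 153.63 = 36389.87
Import duty = 36389.87 × 14% = 5094.58
Buyer bears: freight 8726.64 + insurance 153.63 + destination terminal 1191.96 + brokerage 318.13 + duty 5094.58 = 15484.94
Landed cost = invoice 27509.60 + 15484.94 = 42994.54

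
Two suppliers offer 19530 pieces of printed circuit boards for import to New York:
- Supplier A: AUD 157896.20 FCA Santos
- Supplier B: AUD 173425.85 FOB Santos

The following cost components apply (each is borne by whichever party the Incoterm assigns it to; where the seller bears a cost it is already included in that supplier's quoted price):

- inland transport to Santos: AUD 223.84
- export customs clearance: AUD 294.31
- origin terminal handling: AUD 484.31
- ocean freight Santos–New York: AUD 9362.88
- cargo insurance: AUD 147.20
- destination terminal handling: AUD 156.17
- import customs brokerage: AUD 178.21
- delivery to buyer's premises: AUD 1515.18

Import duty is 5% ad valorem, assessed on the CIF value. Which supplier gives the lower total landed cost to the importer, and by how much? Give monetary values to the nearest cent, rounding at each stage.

Supplier A (FCA):
CIF value = FCA price + origin terminal + freight + insurance = 157896.20 + 484.31 + 9362.88 + 147.20 = 167890.59
Import duty = 167890.59 × 5% = 8394.53
Buyer bears (A): 484.31 + 9362.88 + 147.20 + 156.17 + 178.21 + 1515.18 = 11843.95
Landed cost (A) = invoice 157896.20 + 11843.95 + duty 8394.53 = 178134.68
Supplier B (FOB):
CIF value = FOB price + freight + insurance = 173425.85 + 9362.88 + 147.20 = 182935.93
Import duty = 182935.93 × 5% = 9146.80
Buyer bears (B): 9362.88 + 147.20 + 156.17 + 178.21 + 1515.18 = 11359.64
Landed cost (B) = invoice 173425.85 + 11359.64 + duty 9146.80 = 193932.29
Difference = |178134.68 − 193932.29| = 15797.61

Supplier A is cheaper by AUD 15797.61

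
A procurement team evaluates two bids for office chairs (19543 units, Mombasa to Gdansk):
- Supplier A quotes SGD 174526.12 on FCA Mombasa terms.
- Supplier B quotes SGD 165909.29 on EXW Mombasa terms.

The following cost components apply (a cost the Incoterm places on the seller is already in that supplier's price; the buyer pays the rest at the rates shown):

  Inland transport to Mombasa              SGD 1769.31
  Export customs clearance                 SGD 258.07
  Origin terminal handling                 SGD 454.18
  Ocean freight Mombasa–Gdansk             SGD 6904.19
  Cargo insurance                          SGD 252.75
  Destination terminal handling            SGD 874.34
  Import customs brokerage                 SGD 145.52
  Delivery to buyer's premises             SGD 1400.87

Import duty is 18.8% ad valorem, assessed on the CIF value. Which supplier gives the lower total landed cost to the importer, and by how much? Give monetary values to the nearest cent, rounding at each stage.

Supplier A (FCA):
CIF value = FCA price + origin terminal + freight + insurance = 174526.12 + 454.18 + 6904.19 + 252.75 = 182137.24
Import duty = 182137.24 × 18.8% = 34241.80
Buyer bears (A): 454.18 + 6904.19 + 252.75 + 874.34 + 145.52 + 1400.87 = 10031.85
Landed cost (A) = invoice 174526.12 + 10031.85 + duty 34241.80 = 218799.77
Supplier B (EXW):
CIF value = EXW price + inland to port + export clearance + origin terminal + freight + insurance = 165909.29 + 1769.31 + 258.07 + 454.18 + 6904.19 + 252.75 = 175547.79
Import duty = 175547.79 × 18.8% = 33002.98
Buyer bears (B): 1769.31 + 258.07 + 454.18 + 6904.19 + 252.75 + 874.34 + 145.52 + 1400.87 = 12059.23
Landed cost (B) = invoice 165909.29 + 12059.23 + duty 33002.98 = 210971.50
Difference = |218799.77 − 210971.50| = 7828.27

Supplier B is cheaper by SGD 7828.27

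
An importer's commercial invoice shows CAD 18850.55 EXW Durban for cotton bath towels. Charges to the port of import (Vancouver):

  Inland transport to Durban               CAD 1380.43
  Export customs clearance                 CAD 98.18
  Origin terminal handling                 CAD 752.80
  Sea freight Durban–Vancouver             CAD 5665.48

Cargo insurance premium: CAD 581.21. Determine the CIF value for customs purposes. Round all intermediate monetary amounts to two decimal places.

CIF value: CAD 27328.65

CIF = EXW price + pre-shipment costs + freight + insurance
CIF = 18850.55 + 1380.43 + 98.18 + 752.80 + 5665.48 + 581.21 = 27328.65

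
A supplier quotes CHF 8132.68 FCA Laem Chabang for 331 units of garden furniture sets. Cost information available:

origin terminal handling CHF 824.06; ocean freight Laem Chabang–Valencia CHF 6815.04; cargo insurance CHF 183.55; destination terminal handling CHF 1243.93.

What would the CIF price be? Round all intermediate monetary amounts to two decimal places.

CIF price: CHF 15955.33

Not relevant to the conversion: destination terminal — on the buyer under both terms; not part of either seller's price.
From FCA to CIF, the seller additionally bears: origin terminal, freight, insurance.
CIF price = 8132.68 + 824.06 + 6815.04 + 183.55 = 15955.33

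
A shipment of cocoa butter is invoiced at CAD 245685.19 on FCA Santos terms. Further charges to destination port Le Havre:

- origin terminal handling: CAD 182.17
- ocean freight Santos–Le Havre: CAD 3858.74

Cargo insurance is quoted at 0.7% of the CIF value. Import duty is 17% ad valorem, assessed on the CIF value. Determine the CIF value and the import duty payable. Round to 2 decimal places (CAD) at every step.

Let C be the CIF value. C = FCA price + pre-shipment costs + freight + 0.7% × C
C − 0.7% × C = 245685.19 + 182.17 + 3858.74
0.993 × C = 249726.10
C = 249726.10 / 0.993 = 251486.51
Insurance premium = 0.7% × 251486.51 = 1760.41
Import duty = 251486.51 × 17% = 42752.71

CIF value: CAD 251486.51; import duty: CAD 42752.71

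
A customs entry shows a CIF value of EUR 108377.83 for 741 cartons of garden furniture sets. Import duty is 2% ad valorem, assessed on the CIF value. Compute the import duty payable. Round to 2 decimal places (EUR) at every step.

Import duty: EUR 2167.56

Import duty = 108377.83 × 2% = 2167.56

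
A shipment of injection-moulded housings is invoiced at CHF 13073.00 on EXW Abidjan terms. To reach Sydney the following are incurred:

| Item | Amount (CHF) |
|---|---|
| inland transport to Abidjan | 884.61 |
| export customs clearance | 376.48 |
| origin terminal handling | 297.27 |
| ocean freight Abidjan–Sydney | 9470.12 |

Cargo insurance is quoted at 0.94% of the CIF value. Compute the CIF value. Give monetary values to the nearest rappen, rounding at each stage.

Let C be the CIF value. C = EXW price + pre-shipment costs + freight + 0.94% × C
C − 0.94% × C = 13073.00 + 884.61 + 376.48 + 297.27 + 9470.12
0.9906 × C = 24101.48
C = 24101.48 / 0.9906 = 24330.18
Insurance premium = 0.94% × 24330.18 = 228.70

CIF value: CHF 24330.18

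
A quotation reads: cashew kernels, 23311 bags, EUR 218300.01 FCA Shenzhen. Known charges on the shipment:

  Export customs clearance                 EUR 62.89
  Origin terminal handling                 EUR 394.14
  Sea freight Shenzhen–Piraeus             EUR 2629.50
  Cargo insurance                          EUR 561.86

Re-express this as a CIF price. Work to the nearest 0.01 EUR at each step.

CIF price: EUR 221885.51

Not relevant to the conversion: export clearance — on the seller under both FCA and CIF; already in the FCA price and stays in the CIF price.
From FCA to CIF, the seller additionally bears: origin terminal, freight, insurance.
CIF price = 218300.01 + 394.14 + 2629.50 + 561.86 = 221885.51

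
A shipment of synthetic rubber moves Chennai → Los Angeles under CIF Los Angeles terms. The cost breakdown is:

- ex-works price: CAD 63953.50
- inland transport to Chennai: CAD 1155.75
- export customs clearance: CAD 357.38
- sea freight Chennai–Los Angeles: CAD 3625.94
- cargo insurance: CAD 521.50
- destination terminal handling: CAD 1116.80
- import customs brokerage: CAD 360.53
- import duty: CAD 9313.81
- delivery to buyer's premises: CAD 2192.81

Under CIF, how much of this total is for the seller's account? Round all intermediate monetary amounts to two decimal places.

CIF: the seller pays costs through ocean freight and marine insurance to the destination port.
Seller's account: goods 63953.50 + inland to port 1155.75 + export clearance 357.38 + freight 3625.94 + insurance 521.50 = 69614.07
Buyer's account: destination terminal 1116.80 + brokerage 360.53 + duty 9313.81 + delivery 2192.81 = 12983.95

Seller's account: CAD 69614.07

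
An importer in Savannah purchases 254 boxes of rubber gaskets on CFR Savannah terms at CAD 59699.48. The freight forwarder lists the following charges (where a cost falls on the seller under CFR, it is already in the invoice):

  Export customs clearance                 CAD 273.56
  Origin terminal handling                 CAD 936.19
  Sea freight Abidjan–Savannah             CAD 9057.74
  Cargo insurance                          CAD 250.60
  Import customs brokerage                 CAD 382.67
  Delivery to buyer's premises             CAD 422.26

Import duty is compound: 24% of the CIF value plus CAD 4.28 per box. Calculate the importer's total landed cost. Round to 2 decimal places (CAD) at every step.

CFR: the seller pays costs through ocean freight to the destination port, but not insurance.
Already in the invoice (seller's account under CFR): export clearance, origin terminal, freight — exclude.
CIF value = CFR price + insurance = 59699.48 + 250.60 = 59950.08
Ad valorem component: 59950.08 × 24% = 14388.02
Specific component: 254 × 4.28 = 1087.12
Import duty = 14388.02 + 1087.12 = 15475.14
Buyer bears: insurance 250.60 + brokerage 382.67 + delivery 422.26 + duty 15475.14 = 16530.67
Landed cost = invoice 59699.48 + 16530.67 = 76230.15

Total landed cost: CAD 76230.15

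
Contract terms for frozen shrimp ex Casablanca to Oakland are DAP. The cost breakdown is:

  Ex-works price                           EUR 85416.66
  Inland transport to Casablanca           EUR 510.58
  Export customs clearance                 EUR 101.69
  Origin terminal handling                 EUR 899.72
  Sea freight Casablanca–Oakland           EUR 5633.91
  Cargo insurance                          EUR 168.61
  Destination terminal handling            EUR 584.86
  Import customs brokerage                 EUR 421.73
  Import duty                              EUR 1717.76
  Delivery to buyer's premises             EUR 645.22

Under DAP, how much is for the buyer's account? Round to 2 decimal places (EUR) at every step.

Buyer's account: EUR 2139.49

DAP: the seller bears all costs to the named destination except import duty and clearance.
Seller's account: goods 85416.66 + inland to port 510.58 + export clearance 101.69 + origin terminal 899.72 + freight 5633.91 + insurance 168.61 + destination terminal 584.86 + delivery 645.22 = 93961.25
Buyer's account: brokerage 421.73 + duty 1717.76 = 2139.49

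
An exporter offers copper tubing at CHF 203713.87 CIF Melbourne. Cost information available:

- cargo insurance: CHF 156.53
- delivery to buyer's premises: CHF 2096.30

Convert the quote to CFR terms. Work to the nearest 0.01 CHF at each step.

CFR price: CHF 203557.34

Not relevant to the conversion: delivery — on the buyer under both terms; not part of either seller's price.
From CIF to CFR, the seller no longer bears: insurance.
CFR price = 203713.87 − 156.53 = 203557.34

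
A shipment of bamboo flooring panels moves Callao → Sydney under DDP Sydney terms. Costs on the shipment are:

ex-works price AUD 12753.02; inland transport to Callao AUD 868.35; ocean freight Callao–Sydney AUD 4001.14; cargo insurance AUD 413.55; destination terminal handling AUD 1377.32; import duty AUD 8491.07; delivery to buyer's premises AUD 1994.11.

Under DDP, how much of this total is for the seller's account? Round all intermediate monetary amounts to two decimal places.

DDP: the seller bears all costs including import duty.
Seller's account: goods 12753.02 + inland to port 868.35 + freight 4001.14 + insurance 413.55 + destination terminal 1377.32 + duty 8491.07 + delivery 1994.11 = 29898.56
Buyer's account: 0.00

Seller's account: AUD 29898.56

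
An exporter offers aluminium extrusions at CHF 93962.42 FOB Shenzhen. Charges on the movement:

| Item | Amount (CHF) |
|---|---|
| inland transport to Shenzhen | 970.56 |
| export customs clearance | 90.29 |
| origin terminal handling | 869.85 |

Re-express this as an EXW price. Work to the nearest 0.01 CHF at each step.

EXW price: CHF 92031.72

From FOB to EXW, the seller no longer bears: inland to port, export clearance, origin terminal.
EXW price = 93962.42 − 970.56 − 90.29 − 869.85 = 92031.72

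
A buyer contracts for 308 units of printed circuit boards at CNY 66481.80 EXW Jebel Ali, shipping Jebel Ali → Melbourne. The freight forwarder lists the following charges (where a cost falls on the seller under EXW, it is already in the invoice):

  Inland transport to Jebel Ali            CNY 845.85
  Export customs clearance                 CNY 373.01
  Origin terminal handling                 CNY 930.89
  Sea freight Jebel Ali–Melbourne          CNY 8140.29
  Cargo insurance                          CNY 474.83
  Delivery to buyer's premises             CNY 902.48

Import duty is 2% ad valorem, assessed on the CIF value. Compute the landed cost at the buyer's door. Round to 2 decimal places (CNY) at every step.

EXW: the seller makes goods available at their premises; the buyer bears all onward costs.
CIF value = EXW price + inland to port + export clearance + origin terminal + freight + insurance = 66481.80 + 845.85 + 373.01 + 930.89 + 8140.29 + 474.83 = 77246.67
Import duty = 77246.67 × 2% = 1544.93
Buyer bears: inland to port 845.85 + export clearance 373.01 + origin terminal 930.89 + freight 8140.29 + insurance 474.83 + delivery 902.48 + duty 1544.93 = 13212.28
Landed cost = invoice 66481.80 + 13212.28 = 79694.08

Total landed cost: CNY 79694.08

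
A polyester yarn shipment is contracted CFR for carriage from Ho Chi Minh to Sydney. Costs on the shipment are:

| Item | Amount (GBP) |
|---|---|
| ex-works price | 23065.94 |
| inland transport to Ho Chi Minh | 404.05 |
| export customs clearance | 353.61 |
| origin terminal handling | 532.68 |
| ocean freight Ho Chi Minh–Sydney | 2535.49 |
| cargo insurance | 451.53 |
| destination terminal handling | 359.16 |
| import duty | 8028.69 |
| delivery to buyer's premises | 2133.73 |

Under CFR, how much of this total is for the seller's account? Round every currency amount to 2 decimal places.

Seller's account: GBP 26891.77

CFR: the seller pays costs through ocean freight to the destination port, but not insurance.
Seller's account: goods 23065.94 + inland to port 404.05 + export clearance 353.61 + origin terminal 532.68 + freight 2535.49 = 26891.77
Buyer's account: insurance 451.53 + destination terminal 359.16 + duty 8028.69 + delivery 2133.73 = 10973.11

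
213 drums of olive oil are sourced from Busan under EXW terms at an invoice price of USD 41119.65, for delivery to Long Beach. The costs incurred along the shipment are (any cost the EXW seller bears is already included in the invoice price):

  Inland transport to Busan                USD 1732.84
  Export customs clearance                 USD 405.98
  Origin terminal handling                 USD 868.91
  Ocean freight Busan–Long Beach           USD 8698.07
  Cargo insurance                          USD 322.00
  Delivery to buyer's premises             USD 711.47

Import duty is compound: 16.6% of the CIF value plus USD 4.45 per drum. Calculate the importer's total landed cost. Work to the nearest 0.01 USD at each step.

Total landed cost: USD 63629.25

EXW: the seller makes goods available at their premises; the buyer bears all onward costs.
CIF value = EXW price + inland to port + export clearance + origin terminal + freight + insurance = 41119.65 + 1732.84 + 405.98 + 868.91 + 8698.07 + 322.00 = 53147.45
Ad valorem component: 53147.45 × 16.6% = 8822.48
Specific component: 213 × 4.45 = 947.85
Import duty = 8822.48 + 947.85 = 9770.33
Buyer bears: inland to port 1732.84 + export clearance 405.98 + origin terminal 868.91 + freight 8698.07 + insurance 322.00 + delivery 711.47 + duty 9770.33 = 22509.60
Landed cost = invoice 41119.65 + 22509.60 = 63629.25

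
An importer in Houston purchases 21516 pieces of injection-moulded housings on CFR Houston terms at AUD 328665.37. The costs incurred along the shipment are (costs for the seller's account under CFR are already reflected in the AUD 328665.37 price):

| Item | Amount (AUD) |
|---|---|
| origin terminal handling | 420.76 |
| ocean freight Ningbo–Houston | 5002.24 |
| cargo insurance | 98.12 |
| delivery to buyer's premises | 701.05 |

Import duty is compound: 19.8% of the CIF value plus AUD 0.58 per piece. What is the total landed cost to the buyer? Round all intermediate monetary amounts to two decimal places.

CFR: the seller pays costs through ocean freight to the destination port, but not insurance.
Already in the invoice (seller's account under CFR): origin terminal, freight — exclude.
CIF value = CFR price + insurance = 328665.37 + 98.12 = 328763.49
Ad valorem component: 328763.49 × 19.8% = 65095.17
Specific component: 21516 × 0.58 = 12479.28
Import duty = 65095.17 + 12479.28 = 77574.45
Buyer bears: insurance 98.12 + delivery 701.05 + duty 77574.45 = 78373.62
Landed cost = invoice 328665.37 + 78373.62 = 407038.99

Total landed cost: AUD 407038.99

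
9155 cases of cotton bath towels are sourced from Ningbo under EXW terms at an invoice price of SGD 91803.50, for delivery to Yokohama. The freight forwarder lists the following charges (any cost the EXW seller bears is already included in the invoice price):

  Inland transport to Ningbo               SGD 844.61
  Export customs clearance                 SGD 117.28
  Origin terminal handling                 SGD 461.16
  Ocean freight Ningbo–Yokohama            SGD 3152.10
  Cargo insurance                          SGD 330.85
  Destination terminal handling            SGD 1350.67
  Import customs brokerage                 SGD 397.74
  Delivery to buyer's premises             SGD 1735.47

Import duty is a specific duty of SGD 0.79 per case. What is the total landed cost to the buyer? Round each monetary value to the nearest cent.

Total landed cost: SGD 107425.83

EXW: the seller makes goods available at their premises; the buyer bears all onward costs.
CIF value = EXW price + inland to port + export clearance + origin terminal + freight + insurance = 91803.50 + 844.61 + 117.28 + 461.16 + 3152.10 + 330.85 = 96709.50
Import duty = 9155 × 0.79 = 7232.45
Buyer bears: inland to port 844.61 + export clearance 117.28 + origin terminal 461.16 + freight 3152.10 + insurance 330.85 + destination terminal 1350.67 + brokerage 397.74 + delivery 1735.47 + duty 7232.45 = 15622.33
Landed cost = invoice 91803.50 + 15622.33 = 107425.83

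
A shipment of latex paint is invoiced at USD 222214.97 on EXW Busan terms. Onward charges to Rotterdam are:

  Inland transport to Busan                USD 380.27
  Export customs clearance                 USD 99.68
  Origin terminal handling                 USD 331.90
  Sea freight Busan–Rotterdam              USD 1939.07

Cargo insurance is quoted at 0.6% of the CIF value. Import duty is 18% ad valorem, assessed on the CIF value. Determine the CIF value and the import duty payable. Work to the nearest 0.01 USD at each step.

CIF value: USD 226323.83; import duty: USD 40738.29

Let C be the CIF value. C = EXW price + pre-shipment costs + freight + 0.6% × C
C − 0.6% × C = 222214.97 + 380.27 + 99.68 + 331.90 + 1939.07
0.994 × C = 224965.89
C = 224965.89 / 0.994 = 226323.83
Insurance premium = 0.6% × 226323.83 = 1357.94
Import duty = 226323.83 × 18% = 40738.29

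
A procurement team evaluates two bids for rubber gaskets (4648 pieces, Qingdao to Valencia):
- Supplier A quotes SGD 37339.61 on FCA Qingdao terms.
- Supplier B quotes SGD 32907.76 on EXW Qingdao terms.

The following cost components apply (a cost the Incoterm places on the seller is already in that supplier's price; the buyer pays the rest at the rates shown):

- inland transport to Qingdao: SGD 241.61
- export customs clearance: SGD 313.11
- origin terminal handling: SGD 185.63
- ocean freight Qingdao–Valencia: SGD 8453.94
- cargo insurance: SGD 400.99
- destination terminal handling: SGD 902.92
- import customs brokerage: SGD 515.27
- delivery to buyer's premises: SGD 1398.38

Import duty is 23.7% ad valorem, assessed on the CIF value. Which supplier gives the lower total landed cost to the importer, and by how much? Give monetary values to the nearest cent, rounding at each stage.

Supplier A (FCA):
CIF value = FCA price + origin terminal + freight + insurance = 37339.61 + 185.63 + 8453.94 + 400.99 = 46380.17
Import duty = 46380.17 × 23.7% = 10992.10
Buyer bears (A): 185.63 + 8453.94 + 400.99 + 902.92 + 515.27 + 1398.38 = 11857.13
Landed cost (A) = invoice 37339.61 + 11857.13 + duty 10992.10 = 60188.84
Supplier B (EXW):
CIF value = EXW price + inland to port + export clearance + origin terminal + freight + insurance = 32907.76 + 241.61 + 313.11 + 185.63 + 8453.94 + 400.99 = 42503.04
Import duty = 42503.04 × 23.7% = 10073.22
Buyer bears (B): 241.61 + 313.11 + 185.63 + 8453.94 + 400.99 + 902.92 + 515.27 + 1398.38 = 12411.85
Landed cost (B) = invoice 32907.76 + 12411.85 + duty 10073.22 = 55392.83
Difference = |60188.84 − 55392.83| = 4796.01

Supplier B is cheaper by SGD 4796.01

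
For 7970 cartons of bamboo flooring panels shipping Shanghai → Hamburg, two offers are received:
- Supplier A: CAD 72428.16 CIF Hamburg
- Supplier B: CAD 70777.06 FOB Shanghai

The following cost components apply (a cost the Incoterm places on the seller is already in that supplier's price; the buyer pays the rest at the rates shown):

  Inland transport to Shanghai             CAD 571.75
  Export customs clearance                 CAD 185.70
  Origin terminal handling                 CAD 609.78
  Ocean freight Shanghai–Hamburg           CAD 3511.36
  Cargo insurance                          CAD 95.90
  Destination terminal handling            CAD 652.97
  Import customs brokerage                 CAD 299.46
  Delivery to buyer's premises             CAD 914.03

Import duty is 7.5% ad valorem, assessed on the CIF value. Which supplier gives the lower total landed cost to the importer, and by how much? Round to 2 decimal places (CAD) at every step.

Supplier A is cheaper by CAD 2102.87

Supplier A (CIF):
The CIF price already equals the CIF value: 72428.16
Import duty = 72428.16 × 7.5% = 5432.11
Buyer bears (A): 652.97 + 299.46 + 914.03 = 1866.46
Landed cost (A) = invoice 72428.16 + 1866.46 + duty 5432.11 = 79726.73
Supplier B (FOB):
CIF value = FOB price + freight + insurance = 70777.06 + 3511.36 + 95.90 = 74384.32
Import duty = 74384.32 × 7.5% = 5578.82
Buyer bears (B): 3511.36 + 95.90 + 652.97 + 299.46 + 914.03 = 5473.72
Landed cost (B) = invoice 70777.06 + 5473.72 + duty 5578.82 = 81829.60
Difference = |79726.73 − 81829.60| = 2102.87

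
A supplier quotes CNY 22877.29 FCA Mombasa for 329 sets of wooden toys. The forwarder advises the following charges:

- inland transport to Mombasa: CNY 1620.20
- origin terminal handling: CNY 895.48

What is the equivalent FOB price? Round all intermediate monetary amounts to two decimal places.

Not relevant to the conversion: inland to port — on the seller under both FCA and FOB; already in the FCA price and stays in the FOB price.
From FCA to FOB, the seller additionally bears: origin terminal.
FOB price = 22877.29 + 895.48 = 23772.77

FOB price: CNY 23772.77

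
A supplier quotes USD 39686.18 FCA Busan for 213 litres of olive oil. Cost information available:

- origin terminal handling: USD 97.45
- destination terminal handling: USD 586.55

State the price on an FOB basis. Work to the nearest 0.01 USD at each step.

FOB price: USD 39783.63

Not relevant to the conversion: destination terminal — on the buyer under both terms; not part of either seller's price.
From FCA to FOB, the seller additionally bears: origin terminal.
FOB price = 39686.18 + 97.45 = 39783.63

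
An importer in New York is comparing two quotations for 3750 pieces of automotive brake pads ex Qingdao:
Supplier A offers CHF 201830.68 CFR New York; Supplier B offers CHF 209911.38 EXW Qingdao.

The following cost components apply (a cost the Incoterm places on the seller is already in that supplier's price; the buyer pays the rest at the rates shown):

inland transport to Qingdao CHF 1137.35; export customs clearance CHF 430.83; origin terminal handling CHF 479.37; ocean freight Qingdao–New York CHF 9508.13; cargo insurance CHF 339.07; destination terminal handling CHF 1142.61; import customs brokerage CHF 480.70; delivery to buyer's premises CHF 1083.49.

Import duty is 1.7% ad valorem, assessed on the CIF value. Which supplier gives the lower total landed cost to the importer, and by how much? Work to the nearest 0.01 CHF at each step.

Supplier A (CFR):
CIF value = CFR price + insurance = 201830.68 + 339.07 = 202169.75
Import duty = 202169.75 × 1.7% = 3436.89
Buyer bears (A): 339.07 + 1142.61 + 480.70 + 1083.49 = 3045.87
Landed cost (A) = invoice 201830.68 + 3045.87 + duty 3436.89 = 208313.44
Supplier B (EXW):
CIF value = EXW price + inland to port + export clearance + origin terminal + freight + insurance = 209911.38 + 1137.35 + 430.83 + 479.37 + 9508.13 + 339.07 = 221806.13
Import duty = 221806.13 × 1.7% = 3770.70
Buyer bears (B): 1137.35 + 430.83 + 479.37 + 9508.13 + 339.07 + 1142.61 + 480.70 + 1083.49 = 14601.55
Landed cost (B) = invoice 209911.38 + 14601.55 + duty 3770.70 = 228283.63
Difference = |208313.44 − 228283.63| = 19970.19

Supplier A is cheaper by CHF 19970.19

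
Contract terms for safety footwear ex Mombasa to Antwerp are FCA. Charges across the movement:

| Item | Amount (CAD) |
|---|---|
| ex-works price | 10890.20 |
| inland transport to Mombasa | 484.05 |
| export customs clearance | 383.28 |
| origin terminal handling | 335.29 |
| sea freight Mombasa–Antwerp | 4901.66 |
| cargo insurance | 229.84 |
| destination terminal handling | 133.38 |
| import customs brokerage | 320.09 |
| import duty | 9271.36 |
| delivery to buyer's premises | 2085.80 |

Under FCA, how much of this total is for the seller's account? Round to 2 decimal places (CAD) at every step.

Seller's account: CAD 11757.53

FCA: the seller delivers export-cleared goods to the carrier; the buyer bears costs from that point.
Seller's account: goods 10890.20 + inland to port 484.05 + export clearance 383.28 = 11757.53
Buyer's account: origin terminal 335.29 + freight 4901.66 + insurance 229.84 + destination terminal 133.38 + brokerage 320.09 + duty 9271.36 + delivery 2085.80 = 17277.42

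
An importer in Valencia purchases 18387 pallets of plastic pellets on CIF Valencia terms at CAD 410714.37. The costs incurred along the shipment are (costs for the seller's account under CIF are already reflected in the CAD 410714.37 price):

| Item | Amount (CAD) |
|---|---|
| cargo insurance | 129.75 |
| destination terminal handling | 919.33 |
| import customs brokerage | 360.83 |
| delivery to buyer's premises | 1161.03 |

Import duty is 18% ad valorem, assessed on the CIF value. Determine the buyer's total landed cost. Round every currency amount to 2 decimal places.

CIF: the seller pays costs through ocean freight and marine insurance to the destination port.
Already in the invoice (seller's account under CIF): insurance — exclude.
The CIF price already equals the CIF value: 410714.37
Import duty = 410714.37 × 18% = 73928.59
Buyer bears: destination terminal 919.33 + brokerage 360.83 + delivery 1161.03 + duty 73928.59 = 76369.78
Landed cost = invoice 410714.37 + 76369.78 = 487084.15

Total landed cost: CAD 487084.15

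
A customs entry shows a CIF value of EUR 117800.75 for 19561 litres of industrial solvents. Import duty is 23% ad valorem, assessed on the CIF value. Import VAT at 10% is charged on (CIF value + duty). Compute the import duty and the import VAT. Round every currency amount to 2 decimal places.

Import duty = 117800.75 × 23% = 27094.17
VAT base = CIF + duty = 117800.75 + 27094.17 = 144894.92
Import VAT = 144894.92 × 10% = 14489.49

Import duty: EUR 27094.17; import VAT: EUR 14489.49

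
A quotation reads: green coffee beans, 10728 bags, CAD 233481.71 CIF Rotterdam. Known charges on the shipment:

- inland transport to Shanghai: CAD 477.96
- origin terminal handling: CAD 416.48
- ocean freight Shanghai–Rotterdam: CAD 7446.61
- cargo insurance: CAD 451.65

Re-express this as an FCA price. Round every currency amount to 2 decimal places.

FCA price: CAD 225166.97

Not relevant to the conversion: inland to port — on the seller under both CIF and FCA; already in the CIF price and stays in the FCA price.
From CIF to FCA, the seller no longer bears: origin terminal, freight, insurance.
FCA price = 233481.71 − 416.48 − 7446.61 − 451.65 = 225166.97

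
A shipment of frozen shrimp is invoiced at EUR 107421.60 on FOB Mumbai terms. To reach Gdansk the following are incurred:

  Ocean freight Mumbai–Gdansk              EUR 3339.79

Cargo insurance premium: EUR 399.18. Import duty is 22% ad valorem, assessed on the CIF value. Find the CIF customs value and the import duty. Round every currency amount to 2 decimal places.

CIF value: EUR 111160.57; import duty: EUR 24455.33

CIF = FOB price + freight + insurance
CIF = 107421.60 + 3339.79 + 399.18 = 111160.57
Import duty = 111160.57 × 22% = 24455.33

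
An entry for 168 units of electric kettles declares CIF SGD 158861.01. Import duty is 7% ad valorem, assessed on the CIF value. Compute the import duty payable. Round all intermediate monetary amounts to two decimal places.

Import duty: SGD 11120.27

Import duty = 158861.01 × 7% = 11120.27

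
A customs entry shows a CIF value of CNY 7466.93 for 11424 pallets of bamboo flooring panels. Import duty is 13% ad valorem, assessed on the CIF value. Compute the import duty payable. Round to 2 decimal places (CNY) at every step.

Import duty: CNY 970.70

Import duty = 7466.93 × 13% = 970.70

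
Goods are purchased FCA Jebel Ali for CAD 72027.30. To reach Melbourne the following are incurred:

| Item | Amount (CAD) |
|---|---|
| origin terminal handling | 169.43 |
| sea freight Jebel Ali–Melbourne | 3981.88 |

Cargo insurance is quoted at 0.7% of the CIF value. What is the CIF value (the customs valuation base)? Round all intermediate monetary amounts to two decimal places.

CIF value: CAD 76715.62

Let C be the CIF value. C = FCA price + pre-shipment costs + freight + 0.7% × C
C − 0.7% × C = 72027.30 + 169.43 + 3981.88
0.993 × C = 76178.61
C = 76178.61 / 0.993 = 76715.62
Insurance premium = 0.7% × 76715.62 = 537.01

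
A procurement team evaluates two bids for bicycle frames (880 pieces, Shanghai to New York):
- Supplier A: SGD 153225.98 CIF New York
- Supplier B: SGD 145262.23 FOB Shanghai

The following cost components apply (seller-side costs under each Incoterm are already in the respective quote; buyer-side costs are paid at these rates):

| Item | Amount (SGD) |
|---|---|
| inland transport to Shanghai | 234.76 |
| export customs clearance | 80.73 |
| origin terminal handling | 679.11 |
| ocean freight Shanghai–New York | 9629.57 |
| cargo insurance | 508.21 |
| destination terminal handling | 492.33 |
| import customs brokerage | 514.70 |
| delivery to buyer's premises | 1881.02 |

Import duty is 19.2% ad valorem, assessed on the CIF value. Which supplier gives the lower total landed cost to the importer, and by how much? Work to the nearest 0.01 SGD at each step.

Supplier A (CIF):
The CIF price already equals the CIF value: 153225.98
Import duty = 153225.98 × 19.2% = 29419.39
Buyer bears (A): 492.33 + 514.70 + 1881.02 = 2888.05
Landed cost (A) = invoice 153225.98 + 2888.05 + duty 29419.39 = 185533.42
Supplier B (FOB):
CIF value = FOB price + freight + insurance = 145262.23 + 9629.57 + 508.21 = 155400.01
Import duty = 155400.01 × 19.2% = 29836.80
Buyer bears (B): 9629.57 + 508.21 + 492.33 + 514.70 + 1881.02 = 13025.83
Landed cost (B) = invoice 145262.23 + 13025.83 + duty 29836.80 = 188124.86
Difference = |185533.42 − 188124.86| = 2591.44

Supplier A is cheaper by SGD 2591.44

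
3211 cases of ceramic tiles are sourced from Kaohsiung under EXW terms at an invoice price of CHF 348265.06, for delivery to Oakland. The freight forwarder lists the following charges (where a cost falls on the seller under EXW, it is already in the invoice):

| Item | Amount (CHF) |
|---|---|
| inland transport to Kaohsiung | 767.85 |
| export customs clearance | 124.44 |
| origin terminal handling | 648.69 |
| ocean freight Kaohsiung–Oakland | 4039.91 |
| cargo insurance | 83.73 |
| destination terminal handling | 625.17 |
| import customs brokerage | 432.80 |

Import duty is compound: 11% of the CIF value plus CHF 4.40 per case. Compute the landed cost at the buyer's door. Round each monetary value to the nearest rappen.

EXW: the seller makes goods available at their premises; the buyer bears all onward costs.
CIF value = EXW price + inland to port + export clearance + origin terminal + freight + insurance = 348265.06 + 767.85 + 124.44 + 648.69 + 4039.91 + 83.73 = 353929.68
Ad valorem component: 353929.68 × 11% = 38932.26
Specific component: 3211 × 4.40 = 14128.40
Import duty = 38932.26 + 14128.40 = 53060.66
Buyer bears: inland to port 767.85 + export clearance 124.44 + origin terminal 648.69 + freight 4039.91 + insurance 83.73 + destination terminal 625.17 + brokerage 432.80 + duty 53060.66 = 59783.25
Landed cost = invoice 348265.06 + 59783.25 = 408048.31

Total landed cost: CHF 408048.31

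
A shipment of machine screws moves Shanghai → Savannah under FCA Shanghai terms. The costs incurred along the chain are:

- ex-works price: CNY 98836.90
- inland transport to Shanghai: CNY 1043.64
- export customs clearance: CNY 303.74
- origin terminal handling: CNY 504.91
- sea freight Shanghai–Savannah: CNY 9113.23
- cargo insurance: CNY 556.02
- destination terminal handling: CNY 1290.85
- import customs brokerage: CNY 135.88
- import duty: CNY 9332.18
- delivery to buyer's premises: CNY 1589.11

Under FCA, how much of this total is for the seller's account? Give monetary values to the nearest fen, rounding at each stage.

FCA: the seller delivers export-cleared goods to the carrier; the buyer bears costs from that point.
Seller's account: goods 98836.90 + inland to port 1043.64 + export clearance 303.74 = 100184.28
Buyer's account: origin terminal 504.91 + freight 9113.23 + insurance 556.02 + destination terminal 1290.85 + brokerage 135.88 + duty 9332.18 + delivery 1589.11 = 22522.18

Seller's account: CNY 100184.28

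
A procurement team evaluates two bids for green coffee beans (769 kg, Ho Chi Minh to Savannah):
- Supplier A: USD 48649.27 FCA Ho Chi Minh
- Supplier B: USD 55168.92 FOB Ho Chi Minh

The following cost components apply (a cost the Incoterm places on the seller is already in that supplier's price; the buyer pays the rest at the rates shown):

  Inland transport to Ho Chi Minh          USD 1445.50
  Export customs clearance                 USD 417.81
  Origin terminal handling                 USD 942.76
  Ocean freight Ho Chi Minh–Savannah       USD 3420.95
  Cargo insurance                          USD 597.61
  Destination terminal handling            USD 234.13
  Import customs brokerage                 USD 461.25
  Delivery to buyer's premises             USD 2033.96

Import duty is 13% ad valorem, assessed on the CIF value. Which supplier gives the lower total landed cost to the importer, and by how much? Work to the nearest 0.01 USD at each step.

Supplier A (FCA):
CIF value = FCA price + origin terminal + freight + insurance = 48649.27 + 942.76 + 3420.95 + 597.61 = 53610.59
Import duty = 53610.59 × 13% = 6969.38
Buyer bears (A): 942.76 + 3420.95 + 597.61 + 234.13 + 461.25 + 2033.96 = 7690.66
Landed cost (A) = invoice 48649.27 + 7690.66 + duty 6969.38 = 63309.31
Supplier B (FOB):
CIF value = FOB price + freight + insurance = 55168.92 + 3420.95 + 597.61 = 59187.48
Import duty = 59187.48 × 13% = 7694.37
Buyer bears (B): 3420.95 + 597.61 + 234.13 + 461.25 + 2033.96 = 6747.90
Landed cost (B) = invoice 55168.92 + 6747.90 + duty 7694.37 = 69611.19
Difference = |63309.31 − 69611.19| = 6301.88

Supplier A is cheaper by USD 6301.88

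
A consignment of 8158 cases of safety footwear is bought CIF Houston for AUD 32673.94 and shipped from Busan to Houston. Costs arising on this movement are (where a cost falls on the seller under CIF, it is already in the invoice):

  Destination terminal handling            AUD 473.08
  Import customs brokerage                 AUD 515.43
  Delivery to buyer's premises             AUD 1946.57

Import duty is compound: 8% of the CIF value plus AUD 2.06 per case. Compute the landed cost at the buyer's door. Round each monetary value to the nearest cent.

Total landed cost: AUD 55028.42

CIF: the seller pays costs through ocean freight and marine insurance to the destination port.
The CIF price already equals the CIF value: 32673.94
Ad valorem component: 32673.94 × 8% = 2613.92
Specific component: 8158 × 2.06 = 16805.48
Import duty = 2613.92 + 16805.48 = 19419.40
Buyer bears: destination terminal 473.08 + brokerage 515.43 + delivery 1946.57 + duty 19419.40 = 22354.48
Landed cost = invoice 32673.94 + 22354.48 = 55028.42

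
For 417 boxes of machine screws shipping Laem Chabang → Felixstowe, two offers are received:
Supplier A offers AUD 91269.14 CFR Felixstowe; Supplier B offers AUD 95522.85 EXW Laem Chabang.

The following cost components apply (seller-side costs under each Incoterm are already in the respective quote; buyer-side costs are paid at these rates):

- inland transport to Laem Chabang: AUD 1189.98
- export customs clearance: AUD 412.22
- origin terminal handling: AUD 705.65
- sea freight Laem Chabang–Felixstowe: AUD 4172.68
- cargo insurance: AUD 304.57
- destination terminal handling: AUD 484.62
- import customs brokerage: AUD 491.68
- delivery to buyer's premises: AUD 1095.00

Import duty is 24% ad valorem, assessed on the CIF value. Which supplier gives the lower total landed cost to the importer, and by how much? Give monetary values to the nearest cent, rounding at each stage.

Supplier A is cheaper by AUD 13310.46

Supplier A (CFR):
CIF value = CFR price + insurance = 91269.14 + 304.57 = 91573.71
Import duty = 91573.71 × 24% = 21977.69
Buyer bears (A): 304.57 + 484.62 + 491.68 + 1095.00 = 2375.87
Landed cost (A) = invoice 91269.14 + 2375.87 + duty 21977.69 = 115622.70
Supplier B (EXW):
CIF value = EXW price + inland to port + export clearance + origin terminal + freight + insurance = 95522.85 + 1189.98 + 412.22 + 705.65 + 4172.68 + 304.57 = 102307.95
Import duty = 102307.95 × 24% = 24553.91
Buyer bears (B): 1189.98 + 412.22 + 705.65 + 4172.68 + 304.57 + 484.62 + 491.68 + 1095.00 = 8856.40
Landed cost (B) = invoice 95522.85 + 8856.40 + duty 24553.91 = 128933.16
Difference = |115622.70 − 128933.16| = 13310.46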